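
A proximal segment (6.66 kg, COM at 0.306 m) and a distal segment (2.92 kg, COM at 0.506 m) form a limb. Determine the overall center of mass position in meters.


COM = (m1*x1 + m2*x2) / (m1 + m2)
COM = (6.66*0.306 + 2.92*0.506) / (6.66 + 2.92)
Numerator = 3.5155
Denominator = 9.5800
COM = 0.3670


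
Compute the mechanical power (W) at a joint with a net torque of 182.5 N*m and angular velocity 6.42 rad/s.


P = M * omega
P = 182.5 * 6.42
P = 1171.6500


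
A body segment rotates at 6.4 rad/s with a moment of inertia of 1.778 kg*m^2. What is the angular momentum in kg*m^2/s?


L = I * omega
L = 1.778 * 6.4
L = 11.3792


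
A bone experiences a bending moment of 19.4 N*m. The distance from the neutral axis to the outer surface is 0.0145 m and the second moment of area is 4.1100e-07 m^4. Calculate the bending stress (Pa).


sigma = M * c / I
sigma = 19.4 * 0.0145 / 4.1100e-07
M * c = 0.2813
sigma = 684428.2238


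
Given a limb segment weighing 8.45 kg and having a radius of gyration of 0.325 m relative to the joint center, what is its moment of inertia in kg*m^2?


I = m * k^2
I = 8.45 * 0.325^2
k^2 = 0.1056
I = 0.8925


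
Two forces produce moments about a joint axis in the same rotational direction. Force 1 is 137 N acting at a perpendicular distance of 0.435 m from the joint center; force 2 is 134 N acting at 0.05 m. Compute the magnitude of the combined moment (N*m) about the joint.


M = F1 * d1 + F2 * d2
M = 137 * 0.435 + 134 * 0.05
M = 59.5950 + 6.7000
M = 66.2950


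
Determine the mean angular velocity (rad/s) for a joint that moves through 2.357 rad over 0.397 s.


omega = delta_theta / delta_t
omega = 2.357 / 0.397
omega = 5.9370


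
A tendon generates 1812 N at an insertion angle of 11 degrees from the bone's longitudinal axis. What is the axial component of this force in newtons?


F_eff = F_tendon * cos(theta)
theta = 11 deg = 0.1920 rad
cos(theta) = 0.9816
F_eff = 1812 * 0.9816
F_eff = 1778.7085


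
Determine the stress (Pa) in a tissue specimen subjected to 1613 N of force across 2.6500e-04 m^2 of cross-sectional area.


stress = F / A
stress = 1613 / 2.6500e-04
stress = 6.0868e+06


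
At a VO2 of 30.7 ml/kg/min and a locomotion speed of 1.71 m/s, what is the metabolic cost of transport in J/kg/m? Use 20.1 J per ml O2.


Power per kg = VO2 * 20.1 / 60
Power per kg = 30.7 * 20.1 / 60 = 10.2845 W/kg
Cost = power_per_kg / speed
Cost = 10.2845 / 1.71
Cost = 6.0143


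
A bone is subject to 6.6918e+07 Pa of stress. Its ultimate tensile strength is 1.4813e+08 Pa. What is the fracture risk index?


FRI = applied / ultimate
FRI = 6.6918e+07 / 1.4813e+08
FRI = 0.4518


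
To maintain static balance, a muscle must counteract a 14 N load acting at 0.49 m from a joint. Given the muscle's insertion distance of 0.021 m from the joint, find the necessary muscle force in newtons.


F_muscle = W * d_load / d_muscle
F_muscle = 14 * 0.49 / 0.021
Numerator = 6.8600
F_muscle = 326.6667


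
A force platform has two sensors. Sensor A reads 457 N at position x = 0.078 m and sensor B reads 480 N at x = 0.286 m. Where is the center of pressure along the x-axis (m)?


COP_x = (F1*x1 + F2*x2) / (F1 + F2)
COP_x = (457*0.078 + 480*0.286) / (457 + 480)
Numerator = 172.9260
Denominator = 937
COP_x = 0.1846


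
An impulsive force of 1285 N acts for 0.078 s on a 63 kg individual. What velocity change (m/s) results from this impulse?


J = F * dt = 1285 * 0.078 = 100.2300 N*s
delta_v = J / m
delta_v = 100.2300 / 63
delta_v = 1.5910


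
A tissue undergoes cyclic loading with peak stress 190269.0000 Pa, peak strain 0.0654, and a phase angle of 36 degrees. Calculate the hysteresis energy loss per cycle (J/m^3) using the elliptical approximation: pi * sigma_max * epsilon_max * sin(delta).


E_loss = pi * sigma_max * epsilon_max * sin(delta)
delta = 36 deg = 0.6283 rad
sin(delta) = 0.5878
E_loss = pi * 190269.0000 * 0.0654 * 0.5878
E_loss = 22978.1120


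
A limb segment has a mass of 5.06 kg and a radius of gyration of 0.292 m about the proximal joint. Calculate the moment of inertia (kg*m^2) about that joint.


I = m * k^2
I = 5.06 * 0.292^2
k^2 = 0.0853
I = 0.4314


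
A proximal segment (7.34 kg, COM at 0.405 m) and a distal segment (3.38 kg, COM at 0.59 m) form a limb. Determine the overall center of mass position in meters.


COM = (m1*x1 + m2*x2) / (m1 + m2)
COM = (7.34*0.405 + 3.38*0.59) / (7.34 + 3.38)
Numerator = 4.9669
Denominator = 10.7200
COM = 0.4633


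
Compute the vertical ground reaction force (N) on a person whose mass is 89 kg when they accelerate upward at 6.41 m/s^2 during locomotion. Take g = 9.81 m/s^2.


GRF = m * (g + a)
GRF = 89 * (9.81 + 6.41)
GRF = 89 * 16.2200
GRF = 1443.5800


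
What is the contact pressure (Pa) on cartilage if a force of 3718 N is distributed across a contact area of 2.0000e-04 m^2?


P = F / A
P = 3718 / 2.0000e-04
P = 1.8590e+07


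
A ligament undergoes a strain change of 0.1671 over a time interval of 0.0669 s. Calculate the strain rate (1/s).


strain_rate = delta_strain / delta_t
strain_rate = 0.1671 / 0.0669
strain_rate = 2.4978


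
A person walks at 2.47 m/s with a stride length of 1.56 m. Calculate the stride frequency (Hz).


f = v / stride_length
f = 2.47 / 1.56
f = 1.5833


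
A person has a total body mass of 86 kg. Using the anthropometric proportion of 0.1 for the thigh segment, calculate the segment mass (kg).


m_segment = body_mass * fraction
m_segment = 86 * 0.1
m_segment = 8.6000


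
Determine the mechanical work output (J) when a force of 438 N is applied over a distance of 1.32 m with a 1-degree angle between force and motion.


W = F * d * cos(theta)
theta = 1 deg = 0.0175 rad
cos(theta) = 0.9998
W = 438 * 1.32 * 0.9998
W = 578.0719


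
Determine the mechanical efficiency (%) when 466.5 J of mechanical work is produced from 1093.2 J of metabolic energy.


eta = (W_mech / E_meta) * 100
eta = (466.5 / 1093.2) * 100
ratio = 0.4267
eta = 42.6729


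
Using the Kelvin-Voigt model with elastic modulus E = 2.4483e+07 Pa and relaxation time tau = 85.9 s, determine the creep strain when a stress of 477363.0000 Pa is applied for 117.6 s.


epsilon(t) = (sigma/E) * (1 - exp(-t/tau))
sigma/E = 477363.0000 / 2.4483e+07 = 0.0195
exp(-t/tau) = exp(-117.6 / 85.9) = 0.2544
epsilon = 0.0195 * (1 - 0.2544)
epsilon = 0.0145


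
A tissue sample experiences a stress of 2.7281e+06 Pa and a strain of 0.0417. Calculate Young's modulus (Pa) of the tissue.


E = stress / strain
E = 2.7281e+06 / 0.0417
E = 6.5422e+07


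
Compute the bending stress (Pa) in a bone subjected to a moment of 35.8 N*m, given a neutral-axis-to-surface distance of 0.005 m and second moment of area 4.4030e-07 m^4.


sigma = M * c / I
sigma = 35.8 * 0.005 / 4.4030e-07
M * c = 0.1790
sigma = 406540.9948


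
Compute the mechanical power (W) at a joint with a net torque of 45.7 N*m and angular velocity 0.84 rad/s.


P = M * omega
P = 45.7 * 0.84
P = 38.3880


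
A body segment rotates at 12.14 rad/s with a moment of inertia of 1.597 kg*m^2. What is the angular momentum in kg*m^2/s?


L = I * omega
L = 1.597 * 12.14
L = 19.3876


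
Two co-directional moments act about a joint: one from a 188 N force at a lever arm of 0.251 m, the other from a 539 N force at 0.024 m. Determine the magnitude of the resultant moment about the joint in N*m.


M = F1 * d1 + F2 * d2
M = 188 * 0.251 + 539 * 0.024
M = 47.1880 + 12.9360
M = 60.1240


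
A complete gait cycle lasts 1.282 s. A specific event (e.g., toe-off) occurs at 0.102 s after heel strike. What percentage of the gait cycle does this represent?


pct = (event_time / cycle_time) * 100
pct = (0.102 / 1.282) * 100
ratio = 0.0796
pct = 7.9563


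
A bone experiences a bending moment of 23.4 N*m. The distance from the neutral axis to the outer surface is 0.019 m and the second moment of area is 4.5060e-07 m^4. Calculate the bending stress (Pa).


sigma = M * c / I
sigma = 23.4 * 0.019 / 4.5060e-07
M * c = 0.4446
sigma = 986684.4208


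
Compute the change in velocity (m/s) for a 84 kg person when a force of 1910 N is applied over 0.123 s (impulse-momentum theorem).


J = F * dt = 1910 * 0.123 = 234.9300 N*s
delta_v = J / m
delta_v = 234.9300 / 84
delta_v = 2.7968


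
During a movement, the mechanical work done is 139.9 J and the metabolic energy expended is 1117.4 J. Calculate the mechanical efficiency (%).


eta = (W_mech / E_meta) * 100
eta = (139.9 / 1117.4) * 100
ratio = 0.1252
eta = 12.5201


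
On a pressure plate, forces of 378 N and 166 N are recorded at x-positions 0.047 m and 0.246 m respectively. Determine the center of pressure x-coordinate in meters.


COP_x = (F1*x1 + F2*x2) / (F1 + F2)
COP_x = (378*0.047 + 166*0.246) / (378 + 166)
Numerator = 58.6020
Denominator = 544
COP_x = 0.1077


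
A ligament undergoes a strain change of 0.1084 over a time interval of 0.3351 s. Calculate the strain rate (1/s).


strain_rate = delta_strain / delta_t
strain_rate = 0.1084 / 0.3351
strain_rate = 0.3235


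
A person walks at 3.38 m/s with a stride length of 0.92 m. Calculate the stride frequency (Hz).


f = v / stride_length
f = 3.38 / 0.92
f = 3.6739


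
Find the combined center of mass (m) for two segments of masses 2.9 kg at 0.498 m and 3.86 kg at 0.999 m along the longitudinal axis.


COM = (m1*x1 + m2*x2) / (m1 + m2)
COM = (2.9*0.498 + 3.86*0.999) / (2.9 + 3.86)
Numerator = 5.3003
Denominator = 6.7600
COM = 0.7841


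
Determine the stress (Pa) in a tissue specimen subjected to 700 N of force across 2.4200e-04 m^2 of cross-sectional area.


stress = F / A
stress = 700 / 2.4200e-04
stress = 2.8926e+06


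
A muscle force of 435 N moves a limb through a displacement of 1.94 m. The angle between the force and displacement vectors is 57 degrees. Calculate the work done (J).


W = F * d * cos(theta)
theta = 57 deg = 0.9948 rad
cos(theta) = 0.5446
W = 435 * 1.94 * 0.5446
W = 459.6209


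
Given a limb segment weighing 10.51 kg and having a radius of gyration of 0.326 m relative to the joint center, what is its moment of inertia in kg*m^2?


I = m * k^2
I = 10.51 * 0.326^2
k^2 = 0.1063
I = 1.1170


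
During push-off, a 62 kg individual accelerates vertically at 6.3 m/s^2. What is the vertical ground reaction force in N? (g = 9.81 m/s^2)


GRF = m * (g + a)
GRF = 62 * (9.81 + 6.3)
GRF = 62 * 16.1100
GRF = 998.8200


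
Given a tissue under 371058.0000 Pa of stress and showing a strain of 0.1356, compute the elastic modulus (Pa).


E = stress / strain
E = 371058.0000 / 0.1356
E = 2.7364e+06


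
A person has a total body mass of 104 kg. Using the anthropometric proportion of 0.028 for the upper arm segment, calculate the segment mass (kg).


m_segment = body_mass * fraction
m_segment = 104 * 0.028
m_segment = 2.9120


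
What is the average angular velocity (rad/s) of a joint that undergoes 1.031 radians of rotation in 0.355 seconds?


omega = delta_theta / delta_t
omega = 1.031 / 0.355
omega = 2.9042


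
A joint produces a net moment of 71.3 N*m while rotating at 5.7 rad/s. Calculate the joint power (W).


P = M * omega
P = 71.3 * 5.7
P = 406.4100


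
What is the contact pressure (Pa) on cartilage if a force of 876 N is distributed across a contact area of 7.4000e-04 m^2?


P = F / A
P = 876 / 7.4000e-04
P = 1.1838e+06


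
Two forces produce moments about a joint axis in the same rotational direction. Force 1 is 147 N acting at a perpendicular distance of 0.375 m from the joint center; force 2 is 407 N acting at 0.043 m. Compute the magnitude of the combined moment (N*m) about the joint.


M = F1 * d1 + F2 * d2
M = 147 * 0.375 + 407 * 0.043
M = 55.1250 + 17.5010
M = 72.6260


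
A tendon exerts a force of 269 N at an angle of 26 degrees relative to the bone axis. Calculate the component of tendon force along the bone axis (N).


F_eff = F_tendon * cos(theta)
theta = 26 deg = 0.4538 rad
cos(theta) = 0.8988
F_eff = 269 * 0.8988
F_eff = 241.7756


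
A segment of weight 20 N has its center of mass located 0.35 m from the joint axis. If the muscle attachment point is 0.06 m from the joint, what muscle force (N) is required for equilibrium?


F_muscle = W * d_load / d_muscle
F_muscle = 20 * 0.35 / 0.06
Numerator = 7.0000
F_muscle = 116.6667


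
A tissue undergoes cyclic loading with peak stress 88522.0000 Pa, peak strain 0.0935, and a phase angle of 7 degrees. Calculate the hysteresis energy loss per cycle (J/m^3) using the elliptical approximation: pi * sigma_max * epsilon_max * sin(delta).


E_loss = pi * sigma_max * epsilon_max * sin(delta)
delta = 7 deg = 0.1222 rad
sin(delta) = 0.1219
E_loss = pi * 88522.0000 * 0.0935 * 0.1219
E_loss = 3168.8901


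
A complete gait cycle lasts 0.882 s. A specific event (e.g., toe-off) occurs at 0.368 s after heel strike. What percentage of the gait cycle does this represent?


pct = (event_time / cycle_time) * 100
pct = (0.368 / 0.882) * 100
ratio = 0.4172
pct = 41.7234


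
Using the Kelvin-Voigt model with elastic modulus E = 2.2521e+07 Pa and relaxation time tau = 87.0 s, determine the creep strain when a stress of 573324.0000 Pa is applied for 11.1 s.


epsilon(t) = (sigma/E) * (1 - exp(-t/tau))
sigma/E = 573324.0000 / 2.2521e+07 = 0.0255
exp(-t/tau) = exp(-11.1 / 87.0) = 0.8802
epsilon = 0.0255 * (1 - 0.8802)
epsilon = 0.0030


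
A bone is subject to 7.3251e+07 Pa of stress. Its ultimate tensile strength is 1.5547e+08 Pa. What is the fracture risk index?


FRI = applied / ultimate
FRI = 7.3251e+07 / 1.5547e+08
FRI = 0.4712


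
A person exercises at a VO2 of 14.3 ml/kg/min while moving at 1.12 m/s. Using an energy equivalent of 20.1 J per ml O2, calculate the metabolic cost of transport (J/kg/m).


Power per kg = VO2 * 20.1 / 60
Power per kg = 14.3 * 20.1 / 60 = 4.7905 W/kg
Cost = power_per_kg / speed
Cost = 4.7905 / 1.12
Cost = 4.2772


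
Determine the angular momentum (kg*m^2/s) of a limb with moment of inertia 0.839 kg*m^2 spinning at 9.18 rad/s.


L = I * omega
L = 0.839 * 9.18
L = 7.7020


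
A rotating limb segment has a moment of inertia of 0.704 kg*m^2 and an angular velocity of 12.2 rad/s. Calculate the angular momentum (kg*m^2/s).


L = I * omega
L = 0.704 * 12.2
L = 8.5888


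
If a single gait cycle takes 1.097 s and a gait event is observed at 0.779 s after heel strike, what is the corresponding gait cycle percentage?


pct = (event_time / cycle_time) * 100
pct = (0.779 / 1.097) * 100
ratio = 0.7101
pct = 71.0119


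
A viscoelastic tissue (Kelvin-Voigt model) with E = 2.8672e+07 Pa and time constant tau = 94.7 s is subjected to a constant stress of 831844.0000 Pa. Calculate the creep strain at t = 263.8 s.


epsilon(t) = (sigma/E) * (1 - exp(-t/tau))
sigma/E = 831844.0000 / 2.8672e+07 = 0.0290
exp(-t/tau) = exp(-263.8 / 94.7) = 0.0617
epsilon = 0.0290 * (1 - 0.0617)
epsilon = 0.0272


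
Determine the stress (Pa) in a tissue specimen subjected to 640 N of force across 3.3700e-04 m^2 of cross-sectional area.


stress = F / A
stress = 640 / 3.3700e-04
stress = 1.8991e+06


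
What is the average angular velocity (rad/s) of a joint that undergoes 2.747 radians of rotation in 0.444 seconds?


omega = delta_theta / delta_t
omega = 2.747 / 0.444
omega = 6.1869


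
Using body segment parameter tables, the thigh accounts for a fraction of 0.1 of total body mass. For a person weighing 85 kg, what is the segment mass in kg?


m_segment = body_mass * fraction
m_segment = 85 * 0.1
m_segment = 8.5000


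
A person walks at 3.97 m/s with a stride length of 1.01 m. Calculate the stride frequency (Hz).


f = v / stride_length
f = 3.97 / 1.01
f = 3.9307


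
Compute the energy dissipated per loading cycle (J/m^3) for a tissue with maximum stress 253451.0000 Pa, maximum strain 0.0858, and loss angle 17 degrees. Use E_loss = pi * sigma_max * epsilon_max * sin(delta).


E_loss = pi * sigma_max * epsilon_max * sin(delta)
delta = 17 deg = 0.2967 rad
sin(delta) = 0.2924
E_loss = pi * 253451.0000 * 0.0858 * 0.2924
E_loss = 19974.0673


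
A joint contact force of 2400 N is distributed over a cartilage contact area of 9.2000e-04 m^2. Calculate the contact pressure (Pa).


P = F / A
P = 2400 / 9.2000e-04
P = 2.6087e+06


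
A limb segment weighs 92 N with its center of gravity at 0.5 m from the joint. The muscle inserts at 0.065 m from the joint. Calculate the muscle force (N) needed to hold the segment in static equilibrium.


F_muscle = W * d_load / d_muscle
F_muscle = 92 * 0.5 / 0.065
Numerator = 46.0000
F_muscle = 707.6923


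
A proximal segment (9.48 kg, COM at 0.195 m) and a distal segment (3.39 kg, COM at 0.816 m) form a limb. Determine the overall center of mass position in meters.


COM = (m1*x1 + m2*x2) / (m1 + m2)
COM = (9.48*0.195 + 3.39*0.816) / (9.48 + 3.39)
Numerator = 4.6148
Denominator = 12.8700
COM = 0.3586


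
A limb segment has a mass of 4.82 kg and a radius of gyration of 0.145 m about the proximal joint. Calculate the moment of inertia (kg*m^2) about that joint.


I = m * k^2
I = 4.82 * 0.145^2
k^2 = 0.0210
I = 0.1013


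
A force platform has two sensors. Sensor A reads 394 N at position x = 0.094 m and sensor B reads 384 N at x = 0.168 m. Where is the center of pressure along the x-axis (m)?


COP_x = (F1*x1 + F2*x2) / (F1 + F2)
COP_x = (394*0.094 + 384*0.168) / (394 + 384)
Numerator = 101.5480
Denominator = 778
COP_x = 0.1305


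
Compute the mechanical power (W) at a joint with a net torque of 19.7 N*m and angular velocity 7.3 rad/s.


P = M * omega
P = 19.7 * 7.3
P = 143.8100


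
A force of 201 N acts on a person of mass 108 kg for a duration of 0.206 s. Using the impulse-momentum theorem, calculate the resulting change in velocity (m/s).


J = F * dt = 201 * 0.206 = 41.4060 N*s
delta_v = J / m
delta_v = 41.4060 / 108
delta_v = 0.3834


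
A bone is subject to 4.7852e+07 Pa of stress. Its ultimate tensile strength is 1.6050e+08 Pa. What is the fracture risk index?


FRI = applied / ultimate
FRI = 4.7852e+07 / 1.6050e+08
FRI = 0.2981


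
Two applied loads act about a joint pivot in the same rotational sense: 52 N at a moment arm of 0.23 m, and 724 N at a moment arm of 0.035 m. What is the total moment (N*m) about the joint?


M = F1 * d1 + F2 * d2
M = 52 * 0.23 + 724 * 0.035
M = 11.9600 + 25.3400
M = 37.3000


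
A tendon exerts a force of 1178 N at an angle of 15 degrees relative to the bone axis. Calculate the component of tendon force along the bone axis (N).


F_eff = F_tendon * cos(theta)
theta = 15 deg = 0.2618 rad
cos(theta) = 0.9659
F_eff = 1178 * 0.9659
F_eff = 1137.8606


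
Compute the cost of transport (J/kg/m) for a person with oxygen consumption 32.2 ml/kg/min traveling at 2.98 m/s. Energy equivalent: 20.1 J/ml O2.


Power per kg = VO2 * 20.1 / 60
Power per kg = 32.2 * 20.1 / 60 = 10.7870 W/kg
Cost = power_per_kg / speed
Cost = 10.7870 / 2.98
Cost = 3.6198


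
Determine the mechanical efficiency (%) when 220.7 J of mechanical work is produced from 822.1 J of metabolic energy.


eta = (W_mech / E_meta) * 100
eta = (220.7 / 822.1) * 100
ratio = 0.2685
eta = 26.8459


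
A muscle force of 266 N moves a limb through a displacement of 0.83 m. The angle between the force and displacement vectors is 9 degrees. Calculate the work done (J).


W = F * d * cos(theta)
theta = 9 deg = 0.1571 rad
cos(theta) = 0.9877
W = 266 * 0.83 * 0.9877
W = 218.0618


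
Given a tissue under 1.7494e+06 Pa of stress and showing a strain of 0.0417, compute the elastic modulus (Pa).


E = stress / strain
E = 1.7494e+06 / 0.0417
E = 4.1952e+07


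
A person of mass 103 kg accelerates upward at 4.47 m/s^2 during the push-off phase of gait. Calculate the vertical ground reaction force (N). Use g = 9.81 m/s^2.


GRF = m * (g + a)
GRF = 103 * (9.81 + 4.47)
GRF = 103 * 14.2800
GRF = 1470.8400


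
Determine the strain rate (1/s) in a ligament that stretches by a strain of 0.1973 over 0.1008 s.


strain_rate = delta_strain / delta_t
strain_rate = 0.1973 / 0.1008
strain_rate = 1.9573


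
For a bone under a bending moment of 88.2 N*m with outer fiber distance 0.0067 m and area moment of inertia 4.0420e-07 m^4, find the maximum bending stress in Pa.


sigma = M * c / I
sigma = 88.2 * 0.0067 / 4.0420e-07
M * c = 0.5909
sigma = 1.4620e+06


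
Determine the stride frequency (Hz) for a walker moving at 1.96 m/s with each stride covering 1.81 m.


f = v / stride_length
f = 1.96 / 1.81
f = 1.0829


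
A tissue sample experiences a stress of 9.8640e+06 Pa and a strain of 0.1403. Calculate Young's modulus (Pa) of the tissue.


E = stress / strain
E = 9.8640e+06 / 0.1403
E = 7.0306e+07


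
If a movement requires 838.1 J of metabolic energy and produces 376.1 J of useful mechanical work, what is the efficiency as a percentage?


eta = (W_mech / E_meta) * 100
eta = (376.1 / 838.1) * 100
ratio = 0.4488
eta = 44.8753


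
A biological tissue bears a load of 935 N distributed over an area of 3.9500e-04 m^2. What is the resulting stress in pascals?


stress = F / A
stress = 935 / 3.9500e-04
stress = 2.3671e+06


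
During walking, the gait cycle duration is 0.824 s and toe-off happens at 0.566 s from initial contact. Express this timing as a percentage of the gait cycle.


pct = (event_time / cycle_time) * 100
pct = (0.566 / 0.824) * 100
ratio = 0.6869
pct = 68.6893


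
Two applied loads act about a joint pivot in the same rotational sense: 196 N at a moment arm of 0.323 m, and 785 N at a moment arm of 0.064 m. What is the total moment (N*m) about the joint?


M = F1 * d1 + F2 * d2
M = 196 * 0.323 + 785 * 0.064
M = 63.3080 + 50.2400
M = 113.5480


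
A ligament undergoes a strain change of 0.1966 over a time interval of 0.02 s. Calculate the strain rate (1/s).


strain_rate = delta_strain / delta_t
strain_rate = 0.1966 / 0.02
strain_rate = 9.8300


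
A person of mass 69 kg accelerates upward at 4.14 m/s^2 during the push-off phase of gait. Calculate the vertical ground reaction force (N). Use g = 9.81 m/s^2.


GRF = m * (g + a)
GRF = 69 * (9.81 + 4.14)
GRF = 69 * 13.9500
GRF = 962.5500


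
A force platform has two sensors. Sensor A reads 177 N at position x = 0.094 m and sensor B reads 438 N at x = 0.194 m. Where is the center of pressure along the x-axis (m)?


COP_x = (F1*x1 + F2*x2) / (F1 + F2)
COP_x = (177*0.094 + 438*0.194) / (177 + 438)
Numerator = 101.6100
Denominator = 615
COP_x = 0.1652


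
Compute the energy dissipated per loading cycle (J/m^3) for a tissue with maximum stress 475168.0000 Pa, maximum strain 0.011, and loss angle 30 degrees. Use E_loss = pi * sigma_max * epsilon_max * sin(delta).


E_loss = pi * sigma_max * epsilon_max * sin(delta)
delta = 30 deg = 0.5236 rad
sin(delta) = 0.5000
E_loss = pi * 475168.0000 * 0.011 * 0.5000
E_loss = 8210.3136


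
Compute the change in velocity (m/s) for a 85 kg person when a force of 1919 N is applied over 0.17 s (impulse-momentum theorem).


J = F * dt = 1919 * 0.17 = 326.2300 N*s
delta_v = J / m
delta_v = 326.2300 / 85
delta_v = 3.8380


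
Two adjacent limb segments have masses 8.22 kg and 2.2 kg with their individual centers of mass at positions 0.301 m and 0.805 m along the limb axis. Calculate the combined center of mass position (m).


COM = (m1*x1 + m2*x2) / (m1 + m2)
COM = (8.22*0.301 + 2.2*0.805) / (8.22 + 2.2)
Numerator = 4.2452
Denominator = 10.4200
COM = 0.4074


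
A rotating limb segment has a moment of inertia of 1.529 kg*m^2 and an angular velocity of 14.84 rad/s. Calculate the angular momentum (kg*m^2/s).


L = I * omega
L = 1.529 * 14.84
L = 22.6904


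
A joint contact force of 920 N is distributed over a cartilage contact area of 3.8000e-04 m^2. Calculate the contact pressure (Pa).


P = F / A
P = 920 / 3.8000e-04
P = 2.4211e+06


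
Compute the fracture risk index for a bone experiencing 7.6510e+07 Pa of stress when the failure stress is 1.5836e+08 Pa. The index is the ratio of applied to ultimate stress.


FRI = applied / ultimate
FRI = 7.6510e+07 / 1.5836e+08
FRI = 0.4831


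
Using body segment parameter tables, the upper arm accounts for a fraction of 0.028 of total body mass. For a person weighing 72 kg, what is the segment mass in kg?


m_segment = body_mass * fraction
m_segment = 72 * 0.028
m_segment = 2.0160


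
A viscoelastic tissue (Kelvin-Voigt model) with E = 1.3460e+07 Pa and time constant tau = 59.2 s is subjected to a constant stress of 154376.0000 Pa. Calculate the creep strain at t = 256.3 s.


epsilon(t) = (sigma/E) * (1 - exp(-t/tau))
sigma/E = 154376.0000 / 1.3460e+07 = 0.0115
exp(-t/tau) = exp(-256.3 / 59.2) = 0.0132
epsilon = 0.0115 * (1 - 0.0132)
epsilon = 0.0113


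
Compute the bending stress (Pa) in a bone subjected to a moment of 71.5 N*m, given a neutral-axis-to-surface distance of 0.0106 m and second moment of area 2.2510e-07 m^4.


sigma = M * c / I
sigma = 71.5 * 0.0106 / 2.2510e-07
M * c = 0.7579
sigma = 3.3669e+06


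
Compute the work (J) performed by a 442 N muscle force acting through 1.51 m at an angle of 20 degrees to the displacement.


W = F * d * cos(theta)
theta = 20 deg = 0.3491 rad
cos(theta) = 0.9397
W = 442 * 1.51 * 0.9397
W = 627.1696


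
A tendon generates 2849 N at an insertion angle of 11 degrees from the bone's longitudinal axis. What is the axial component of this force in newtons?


F_eff = F_tendon * cos(theta)
theta = 11 deg = 0.1920 rad
cos(theta) = 0.9816
F_eff = 2849 * 0.9816
F_eff = 2796.6558


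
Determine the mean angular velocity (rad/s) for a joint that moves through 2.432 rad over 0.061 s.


omega = delta_theta / delta_t
omega = 2.432 / 0.061
omega = 39.8689


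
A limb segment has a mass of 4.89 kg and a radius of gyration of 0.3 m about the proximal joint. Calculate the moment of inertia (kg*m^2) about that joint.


I = m * k^2
I = 4.89 * 0.3^2
k^2 = 0.0900
I = 0.4401


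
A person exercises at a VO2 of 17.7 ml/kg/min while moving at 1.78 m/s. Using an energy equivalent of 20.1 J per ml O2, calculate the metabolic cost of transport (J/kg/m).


Power per kg = VO2 * 20.1 / 60
Power per kg = 17.7 * 20.1 / 60 = 5.9295 W/kg
Cost = power_per_kg / speed
Cost = 5.9295 / 1.78
Cost = 3.3312


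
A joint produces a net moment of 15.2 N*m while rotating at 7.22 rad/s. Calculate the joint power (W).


P = M * omega
P = 15.2 * 7.22
P = 109.7440


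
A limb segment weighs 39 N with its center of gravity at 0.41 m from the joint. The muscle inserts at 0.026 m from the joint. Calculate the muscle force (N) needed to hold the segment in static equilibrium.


F_muscle = W * d_load / d_muscle
F_muscle = 39 * 0.41 / 0.026
Numerator = 15.9900
F_muscle = 615.0000


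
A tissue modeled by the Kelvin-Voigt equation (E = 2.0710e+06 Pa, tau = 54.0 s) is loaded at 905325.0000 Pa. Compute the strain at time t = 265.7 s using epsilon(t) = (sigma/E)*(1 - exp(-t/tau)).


epsilon(t) = (sigma/E) * (1 - exp(-t/tau))
sigma/E = 905325.0000 / 2.0710e+06 = 0.4371
exp(-t/tau) = exp(-265.7 / 54.0) = 0.0073
epsilon = 0.4371 * (1 - 0.0073)
epsilon = 0.4340


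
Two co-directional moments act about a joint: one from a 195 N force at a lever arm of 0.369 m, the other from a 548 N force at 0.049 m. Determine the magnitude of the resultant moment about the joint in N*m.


M = F1 * d1 + F2 * d2
M = 195 * 0.369 + 548 * 0.049
M = 71.9550 + 26.8520
M = 98.8070


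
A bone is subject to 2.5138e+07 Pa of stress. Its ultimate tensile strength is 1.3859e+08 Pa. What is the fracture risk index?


FRI = applied / ultimate
FRI = 2.5138e+07 / 1.3859e+08
FRI = 0.1814


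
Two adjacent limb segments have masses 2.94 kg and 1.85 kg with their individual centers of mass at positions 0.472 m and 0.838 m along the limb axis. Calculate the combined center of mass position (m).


COM = (m1*x1 + m2*x2) / (m1 + m2)
COM = (2.94*0.472 + 1.85*0.838) / (2.94 + 1.85)
Numerator = 2.9380
Denominator = 4.7900
COM = 0.6134


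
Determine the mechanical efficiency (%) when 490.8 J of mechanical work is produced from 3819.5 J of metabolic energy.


eta = (W_mech / E_meta) * 100
eta = (490.8 / 3819.5) * 100
ratio = 0.1285
eta = 12.8498


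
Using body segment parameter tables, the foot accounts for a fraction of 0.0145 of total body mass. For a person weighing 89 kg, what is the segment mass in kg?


m_segment = body_mass * fraction
m_segment = 89 * 0.0145
m_segment = 1.2905


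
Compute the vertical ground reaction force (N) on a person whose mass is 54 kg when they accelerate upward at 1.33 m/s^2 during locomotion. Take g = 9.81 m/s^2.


GRF = m * (g + a)
GRF = 54 * (9.81 + 1.33)
GRF = 54 * 11.1400
GRF = 601.5600


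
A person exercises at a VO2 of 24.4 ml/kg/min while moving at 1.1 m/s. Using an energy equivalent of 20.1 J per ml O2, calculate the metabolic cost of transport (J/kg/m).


Power per kg = VO2 * 20.1 / 60
Power per kg = 24.4 * 20.1 / 60 = 8.1740 W/kg
Cost = power_per_kg / speed
Cost = 8.1740 / 1.1
Cost = 7.4309


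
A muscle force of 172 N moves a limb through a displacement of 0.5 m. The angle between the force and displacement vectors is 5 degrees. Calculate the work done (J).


W = F * d * cos(theta)
theta = 5 deg = 0.0873 rad
cos(theta) = 0.9962
W = 172 * 0.5 * 0.9962
W = 85.6727


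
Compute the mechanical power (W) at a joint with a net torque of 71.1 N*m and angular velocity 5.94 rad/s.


P = M * omega
P = 71.1 * 5.94
P = 422.3340


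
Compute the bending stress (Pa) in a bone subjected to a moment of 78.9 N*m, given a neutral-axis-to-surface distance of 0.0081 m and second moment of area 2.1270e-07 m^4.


sigma = M * c / I
sigma = 78.9 * 0.0081 / 2.1270e-07
M * c = 0.6391
sigma = 3.0047e+06


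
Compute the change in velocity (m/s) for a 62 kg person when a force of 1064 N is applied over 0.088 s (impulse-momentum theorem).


J = F * dt = 1064 * 0.088 = 93.6320 N*s
delta_v = J / m
delta_v = 93.6320 / 62
delta_v = 1.5102


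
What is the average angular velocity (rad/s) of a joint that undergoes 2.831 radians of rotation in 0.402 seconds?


omega = delta_theta / delta_t
omega = 2.831 / 0.402
omega = 7.0423


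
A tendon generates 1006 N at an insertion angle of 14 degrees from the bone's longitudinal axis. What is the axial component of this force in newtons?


F_eff = F_tendon * cos(theta)
theta = 14 deg = 0.2443 rad
cos(theta) = 0.9703
F_eff = 1006 * 0.9703
F_eff = 976.1175


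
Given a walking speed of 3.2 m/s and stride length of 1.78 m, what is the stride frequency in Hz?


f = v / stride_length
f = 3.2 / 1.78
f = 1.7978


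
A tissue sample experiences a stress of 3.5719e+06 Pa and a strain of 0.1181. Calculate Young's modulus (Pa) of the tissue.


E = stress / strain
E = 3.5719e+06 / 0.1181
E = 3.0245e+07


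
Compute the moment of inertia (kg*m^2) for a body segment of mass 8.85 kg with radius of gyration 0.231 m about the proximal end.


I = m * k^2
I = 8.85 * 0.231^2
k^2 = 0.0534
I = 0.4722


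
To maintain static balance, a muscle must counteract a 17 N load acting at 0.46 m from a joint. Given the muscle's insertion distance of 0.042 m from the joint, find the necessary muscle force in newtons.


F_muscle = W * d_load / d_muscle
F_muscle = 17 * 0.46 / 0.042
Numerator = 7.8200
F_muscle = 186.1905


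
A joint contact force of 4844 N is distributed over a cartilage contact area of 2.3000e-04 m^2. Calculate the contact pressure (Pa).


P = F / A
P = 4844 / 2.3000e-04
P = 2.1061e+07


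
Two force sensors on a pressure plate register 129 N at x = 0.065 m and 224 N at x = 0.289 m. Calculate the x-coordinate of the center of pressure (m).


COP_x = (F1*x1 + F2*x2) / (F1 + F2)
COP_x = (129*0.065 + 224*0.289) / (129 + 224)
Numerator = 73.1210
Denominator = 353
COP_x = 0.2071


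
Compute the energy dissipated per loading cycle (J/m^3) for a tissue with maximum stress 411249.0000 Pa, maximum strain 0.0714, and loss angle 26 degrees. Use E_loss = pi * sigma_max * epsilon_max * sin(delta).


E_loss = pi * sigma_max * epsilon_max * sin(delta)
delta = 26 deg = 0.4538 rad
sin(delta) = 0.4384
E_loss = pi * 411249.0000 * 0.0714 * 0.4384
E_loss = 40438.4873


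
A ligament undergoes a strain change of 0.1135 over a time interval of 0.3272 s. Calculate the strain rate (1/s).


strain_rate = delta_strain / delta_t
strain_rate = 0.1135 / 0.3272
strain_rate = 0.3469


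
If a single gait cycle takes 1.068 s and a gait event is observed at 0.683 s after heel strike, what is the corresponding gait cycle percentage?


pct = (event_time / cycle_time) * 100
pct = (0.683 / 1.068) * 100
ratio = 0.6395
pct = 63.9513


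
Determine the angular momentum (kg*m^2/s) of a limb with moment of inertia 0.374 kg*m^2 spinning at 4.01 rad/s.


L = I * omega
L = 0.374 * 4.01
L = 1.4997


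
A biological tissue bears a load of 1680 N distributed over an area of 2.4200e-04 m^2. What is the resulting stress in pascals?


stress = F / A
stress = 1680 / 2.4200e-04
stress = 6.9421e+06


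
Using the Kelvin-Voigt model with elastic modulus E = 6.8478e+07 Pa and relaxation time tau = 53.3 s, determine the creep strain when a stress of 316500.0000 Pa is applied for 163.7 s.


epsilon(t) = (sigma/E) * (1 - exp(-t/tau))
sigma/E = 316500.0000 / 6.8478e+07 = 0.0046
exp(-t/tau) = exp(-163.7 / 53.3) = 0.0464
epsilon = 0.0046 * (1 - 0.0464)
epsilon = 0.0044


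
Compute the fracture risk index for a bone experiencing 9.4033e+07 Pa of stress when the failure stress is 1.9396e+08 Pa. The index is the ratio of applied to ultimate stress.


FRI = applied / ultimate
FRI = 9.4033e+07 / 1.9396e+08
FRI = 0.4848


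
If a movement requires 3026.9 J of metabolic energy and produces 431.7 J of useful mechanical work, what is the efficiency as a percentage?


eta = (W_mech / E_meta) * 100
eta = (431.7 / 3026.9) * 100
ratio = 0.1426
eta = 14.2621


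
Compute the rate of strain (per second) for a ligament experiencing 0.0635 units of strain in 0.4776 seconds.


strain_rate = delta_strain / delta_t
strain_rate = 0.0635 / 0.4776
strain_rate = 0.1330


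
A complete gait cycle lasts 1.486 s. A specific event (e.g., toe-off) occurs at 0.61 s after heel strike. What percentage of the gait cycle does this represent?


pct = (event_time / cycle_time) * 100
pct = (0.61 / 1.486) * 100
ratio = 0.4105
pct = 41.0498


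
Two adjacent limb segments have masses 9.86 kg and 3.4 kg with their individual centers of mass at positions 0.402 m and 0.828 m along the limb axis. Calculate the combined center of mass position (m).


COM = (m1*x1 + m2*x2) / (m1 + m2)
COM = (9.86*0.402 + 3.4*0.828) / (9.86 + 3.4)
Numerator = 6.7789
Denominator = 13.2600
COM = 0.5112


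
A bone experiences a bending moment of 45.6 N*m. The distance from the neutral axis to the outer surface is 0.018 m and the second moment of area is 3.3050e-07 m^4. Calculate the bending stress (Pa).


sigma = M * c / I
sigma = 45.6 * 0.018 / 3.3050e-07
M * c = 0.8208
sigma = 2.4835e+06


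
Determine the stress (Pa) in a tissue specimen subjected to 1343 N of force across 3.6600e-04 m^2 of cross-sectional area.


stress = F / A
stress = 1343 / 3.6600e-04
stress = 3.6694e+06


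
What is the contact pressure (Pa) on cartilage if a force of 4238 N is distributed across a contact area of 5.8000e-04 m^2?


P = F / A
P = 4238 / 5.8000e-04
P = 7.3069e+06


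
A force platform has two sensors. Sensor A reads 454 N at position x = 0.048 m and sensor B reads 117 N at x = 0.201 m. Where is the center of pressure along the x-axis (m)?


COP_x = (F1*x1 + F2*x2) / (F1 + F2)
COP_x = (454*0.048 + 117*0.201) / (454 + 117)
Numerator = 45.3090
Denominator = 571
COP_x = 0.0794


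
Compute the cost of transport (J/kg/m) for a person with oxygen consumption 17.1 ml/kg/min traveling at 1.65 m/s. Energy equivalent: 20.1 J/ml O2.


Power per kg = VO2 * 20.1 / 60
Power per kg = 17.1 * 20.1 / 60 = 5.7285 W/kg
Cost = power_per_kg / speed
Cost = 5.7285 / 1.65
Cost = 3.4718


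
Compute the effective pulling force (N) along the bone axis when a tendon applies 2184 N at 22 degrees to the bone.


F_eff = F_tendon * cos(theta)
theta = 22 deg = 0.3840 rad
cos(theta) = 0.9272
F_eff = 2184 * 0.9272
F_eff = 2024.9695


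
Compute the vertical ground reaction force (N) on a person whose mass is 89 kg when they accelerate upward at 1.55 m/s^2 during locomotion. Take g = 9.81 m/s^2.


GRF = m * (g + a)
GRF = 89 * (9.81 + 1.55)
GRF = 89 * 11.3600
GRF = 1011.0400


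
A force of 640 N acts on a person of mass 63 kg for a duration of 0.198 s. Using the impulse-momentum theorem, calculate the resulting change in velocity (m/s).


J = F * dt = 640 * 0.198 = 126.7200 N*s
delta_v = J / m
delta_v = 126.7200 / 63
delta_v = 2.0114


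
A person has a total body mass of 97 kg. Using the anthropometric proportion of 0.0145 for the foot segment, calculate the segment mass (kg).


m_segment = body_mass * fraction
m_segment = 97 * 0.0145
m_segment = 1.4065


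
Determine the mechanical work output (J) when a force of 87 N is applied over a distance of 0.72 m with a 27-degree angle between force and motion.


W = F * d * cos(theta)
theta = 27 deg = 0.4712 rad
cos(theta) = 0.8910
W = 87 * 0.72 * 0.8910
W = 55.8126


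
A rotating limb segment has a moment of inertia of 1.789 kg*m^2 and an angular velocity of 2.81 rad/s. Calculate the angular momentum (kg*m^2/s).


L = I * omega
L = 1.789 * 2.81
L = 5.0271


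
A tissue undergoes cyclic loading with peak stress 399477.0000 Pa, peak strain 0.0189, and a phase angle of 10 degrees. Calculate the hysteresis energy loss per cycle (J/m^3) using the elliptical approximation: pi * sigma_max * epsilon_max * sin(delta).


E_loss = pi * sigma_max * epsilon_max * sin(delta)
delta = 10 deg = 0.1745 rad
sin(delta) = 0.1736
E_loss = pi * 399477.0000 * 0.0189 * 0.1736
E_loss = 4118.8283


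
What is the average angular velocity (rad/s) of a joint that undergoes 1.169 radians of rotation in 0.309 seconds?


omega = delta_theta / delta_t
omega = 1.169 / 0.309
omega = 3.7832


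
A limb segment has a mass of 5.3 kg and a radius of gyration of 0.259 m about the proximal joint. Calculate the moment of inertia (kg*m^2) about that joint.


I = m * k^2
I = 5.3 * 0.259^2
k^2 = 0.0671
I = 0.3555


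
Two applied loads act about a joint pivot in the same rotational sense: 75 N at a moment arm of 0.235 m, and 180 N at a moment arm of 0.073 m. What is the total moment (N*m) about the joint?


M = F1 * d1 + F2 * d2
M = 75 * 0.235 + 180 * 0.073
M = 17.6250 + 13.1400
M = 30.7650


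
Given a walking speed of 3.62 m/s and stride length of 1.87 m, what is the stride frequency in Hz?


f = v / stride_length
f = 3.62 / 1.87
f = 1.9358


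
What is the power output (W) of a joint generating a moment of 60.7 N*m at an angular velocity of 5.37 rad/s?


P = M * omega
P = 60.7 * 5.37
P = 325.9590


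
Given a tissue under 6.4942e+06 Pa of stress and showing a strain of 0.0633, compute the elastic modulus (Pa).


E = stress / strain
E = 6.4942e+06 / 0.0633
E = 1.0259e+08


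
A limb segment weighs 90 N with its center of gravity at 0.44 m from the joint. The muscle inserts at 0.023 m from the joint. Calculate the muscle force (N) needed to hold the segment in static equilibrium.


F_muscle = W * d_load / d_muscle
F_muscle = 90 * 0.44 / 0.023
Numerator = 39.6000
F_muscle = 1721.7391


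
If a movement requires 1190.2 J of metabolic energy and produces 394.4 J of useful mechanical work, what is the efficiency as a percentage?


eta = (W_mech / E_meta) * 100
eta = (394.4 / 1190.2) * 100
ratio = 0.3314
eta = 33.1373
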